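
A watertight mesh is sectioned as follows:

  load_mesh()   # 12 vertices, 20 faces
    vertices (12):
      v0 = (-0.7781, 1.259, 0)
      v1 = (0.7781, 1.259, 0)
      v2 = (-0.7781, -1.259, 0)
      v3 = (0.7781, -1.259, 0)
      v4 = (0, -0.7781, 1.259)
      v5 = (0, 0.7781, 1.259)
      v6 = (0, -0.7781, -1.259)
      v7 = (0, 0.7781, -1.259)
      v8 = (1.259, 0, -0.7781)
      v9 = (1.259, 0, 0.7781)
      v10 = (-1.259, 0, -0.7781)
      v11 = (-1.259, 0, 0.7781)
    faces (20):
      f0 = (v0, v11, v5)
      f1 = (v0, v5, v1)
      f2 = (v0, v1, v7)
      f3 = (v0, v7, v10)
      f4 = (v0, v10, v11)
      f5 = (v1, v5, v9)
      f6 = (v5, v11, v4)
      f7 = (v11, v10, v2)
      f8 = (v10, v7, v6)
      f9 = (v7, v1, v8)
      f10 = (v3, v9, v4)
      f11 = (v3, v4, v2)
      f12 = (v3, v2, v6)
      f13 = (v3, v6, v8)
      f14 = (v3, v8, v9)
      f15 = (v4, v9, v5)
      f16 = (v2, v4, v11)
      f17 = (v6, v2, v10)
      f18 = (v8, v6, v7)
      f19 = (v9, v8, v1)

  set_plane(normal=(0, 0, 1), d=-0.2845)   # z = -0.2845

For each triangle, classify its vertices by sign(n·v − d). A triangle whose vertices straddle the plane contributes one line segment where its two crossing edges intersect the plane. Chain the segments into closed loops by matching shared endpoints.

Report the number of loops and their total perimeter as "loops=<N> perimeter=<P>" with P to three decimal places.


Straddling triangles (10 of 20):
  (v0,v1,v7) [++-] → (0.60227, 1.15033, -0.2845)–(-0.60227, 1.15033, -0.2845)  len=1.2045
  (v0,v7,v10) [+--] → (-0.60227, 1.15033, -0.2845)–(-0.953934, 0.798666, -0.2845)  len=0.4973
  (v0,v10,v11) [+-+] → (-0.953934, 0.798666, -0.2845)–(-1.259, 0, -0.2845)  len=0.8549
  (v11,v10,v2) [+-+] → (-1.259, 0, -0.2845)–(-0.953934, -0.798666, -0.2845)  len=0.8549
  (v7,v1,v8) [-+-] → (0.60227, 1.15033, -0.2845)–(0.953934, 0.798666, -0.2845)  len=0.4973
  (v3,v2,v6) [++-] → (-0.60227, -1.15033, -0.2845)–(0.60227, -1.15033, -0.2845)  len=1.2045
  (v3,v6,v8) [+--] → (0.60227, -1.15033, -0.2845)–(0.953934, -0.798666, -0.2845)  len=0.4973
  (v3,v8,v9) [+-+] → (0.953934, -0.798666, -0.2845)–(1.259, 0, -0.2845)  len=0.8549
  (v6,v2,v10) [-+-] → (-0.60227, -1.15033, -0.2845)–(-0.953934, -0.798666, -0.2845)  len=0.4973
  (v9,v8,v1) [+-+] → (1.259, 0, -0.2845)–(0.953934, 0.798666, -0.2845)  len=0.8549

Chained into 1 loop(s):
  loop 1: 10 segments, perimeter = 7.8182
Total perimeter = 7.818

loops=1 perimeter=7.818


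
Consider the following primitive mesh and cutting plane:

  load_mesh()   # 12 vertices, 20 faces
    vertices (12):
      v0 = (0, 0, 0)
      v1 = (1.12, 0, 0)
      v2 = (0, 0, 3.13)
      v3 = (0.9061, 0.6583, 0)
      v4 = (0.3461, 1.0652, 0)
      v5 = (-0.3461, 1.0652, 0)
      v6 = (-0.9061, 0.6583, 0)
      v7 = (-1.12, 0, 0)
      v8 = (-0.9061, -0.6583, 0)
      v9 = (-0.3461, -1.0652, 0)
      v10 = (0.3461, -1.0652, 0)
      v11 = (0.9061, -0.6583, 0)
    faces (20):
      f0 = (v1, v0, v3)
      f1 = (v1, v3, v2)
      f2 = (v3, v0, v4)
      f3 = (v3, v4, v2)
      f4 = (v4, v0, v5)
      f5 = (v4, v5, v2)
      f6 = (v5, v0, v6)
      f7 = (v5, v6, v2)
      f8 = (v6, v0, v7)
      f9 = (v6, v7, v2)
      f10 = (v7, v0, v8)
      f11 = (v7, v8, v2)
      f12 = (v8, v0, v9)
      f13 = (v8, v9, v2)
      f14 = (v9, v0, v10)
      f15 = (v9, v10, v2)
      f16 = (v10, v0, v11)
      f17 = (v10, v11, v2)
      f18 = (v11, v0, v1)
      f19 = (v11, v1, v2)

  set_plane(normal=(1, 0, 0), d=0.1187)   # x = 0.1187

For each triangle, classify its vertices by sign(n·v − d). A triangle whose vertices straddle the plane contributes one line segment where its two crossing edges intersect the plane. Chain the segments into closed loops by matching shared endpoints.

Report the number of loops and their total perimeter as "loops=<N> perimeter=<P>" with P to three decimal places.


Straddling triangles (12 of 20):
  (v1,v0,v3) [+-+] → (0.1187, 0, 0)–(0.1187, 0.086238, 0)  len=0.0862
  (v1,v3,v2) [++-] → (0.1187, 0.086238, 2.71997)–(0.1187, 0, 2.79828)  len=0.1165
  (v3,v0,v4) [+-+] → (0.1187, 0.086238, 0)–(0.1187, 0.365326, 0)  len=0.2791
  (v3,v4,v2) [++-] → (0.1187, 0.365326, 2.05652)–(0.1187, 0.086238, 2.71997)  len=0.7198
  (v4,v0,v5) [+--] → (0.1187, 0.365326, 0)–(0.1187, 1.0652, 0)  len=0.6999
  (v4,v5,v2) [+--] → (0.1187, 1.0652, 0)–(0.1187, 0.365326, 2.05652)  len=2.1723
  (v9,v0,v10) [--+] → (0.1187, -0.365326, 0)–(0.1187, -1.0652, 0)  len=0.6999
  (v9,v10,v2) [-+-] → (0.1187, -1.0652, 0)–(0.1187, -0.365326, 2.05652)  len=2.1723
  (v10,v0,v11) [+-+] → (0.1187, -0.365326, 0)–(0.1187, -0.086238, 0)  len=0.2791
  (v10,v11,v2) [++-] → (0.1187, -0.086238, 2.71997)–(0.1187, -0.365326, 2.05652)  len=0.7198
  (v11,v0,v1) [+-+] → (0.1187, -0.086238, 0)–(0.1187, 0, 0)  len=0.0862
  (v11,v1,v2) [++-] → (0.1187, 0, 2.79828)–(0.1187, -0.086238, 2.71997)  len=0.1165

Chained into 1 loop(s):
  loop 1: 12 segments, perimeter = 8.1476
Total perimeter = 8.148

loops=1 perimeter=8.148


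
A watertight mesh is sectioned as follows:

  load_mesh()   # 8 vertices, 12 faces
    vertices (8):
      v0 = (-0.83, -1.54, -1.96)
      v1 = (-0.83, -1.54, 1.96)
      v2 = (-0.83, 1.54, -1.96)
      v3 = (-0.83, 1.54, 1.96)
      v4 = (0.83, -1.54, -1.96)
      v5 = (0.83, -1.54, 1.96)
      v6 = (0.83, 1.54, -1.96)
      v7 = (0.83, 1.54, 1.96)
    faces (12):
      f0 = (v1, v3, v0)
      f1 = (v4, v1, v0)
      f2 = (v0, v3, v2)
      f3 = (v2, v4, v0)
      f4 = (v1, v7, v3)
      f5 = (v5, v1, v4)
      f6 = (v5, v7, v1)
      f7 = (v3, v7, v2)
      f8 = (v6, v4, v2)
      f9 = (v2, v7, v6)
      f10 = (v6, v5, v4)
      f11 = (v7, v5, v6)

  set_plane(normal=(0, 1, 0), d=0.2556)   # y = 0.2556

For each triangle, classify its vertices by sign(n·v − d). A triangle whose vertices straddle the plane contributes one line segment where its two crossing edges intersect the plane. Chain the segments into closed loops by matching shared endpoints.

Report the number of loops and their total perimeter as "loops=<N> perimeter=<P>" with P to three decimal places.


loops=1 perimeter=11.160

Straddling triangles (8 of 12):
  (v1,v3,v0) [-+-] → (-0.83, 0.2556, 1.96)–(-0.83, 0.2556, 0.325309)  len=1.6347
  (v0,v3,v2) [-++] → (-0.83, 0.2556, 0.325309)–(-0.83, 0.2556, -1.96)  len=2.2853
  (v2,v4,v0) [+--] → (-0.137758, 0.2556, -1.96)–(-0.83, 0.2556, -1.96)  len=0.6922
  (v1,v7,v3) [-++] → (0.137758, 0.2556, 1.96)–(-0.83, 0.2556, 1.96)  len=0.9678
  (v5,v7,v1) [-+-] → (0.83, 0.2556, 1.96)–(0.137758, 0.2556, 1.96)  len=0.6922
  (v6,v4,v2) [+-+] → (0.83, 0.2556, -1.96)–(-0.137758, 0.2556, -1.96)  len=0.9678
  (v6,v5,v4) [+--] → (0.83, 0.2556, -0.325309)–(0.83, 0.2556, -1.96)  len=1.6347
  (v7,v5,v6) [+-+] → (0.83, 0.2556, 1.96)–(0.83, 0.2556, -0.325309)  len=2.2853

Chained into 1 loop(s):
  loop 1: 8 segments, perimeter = 11.1600
Total perimeter = 11.160


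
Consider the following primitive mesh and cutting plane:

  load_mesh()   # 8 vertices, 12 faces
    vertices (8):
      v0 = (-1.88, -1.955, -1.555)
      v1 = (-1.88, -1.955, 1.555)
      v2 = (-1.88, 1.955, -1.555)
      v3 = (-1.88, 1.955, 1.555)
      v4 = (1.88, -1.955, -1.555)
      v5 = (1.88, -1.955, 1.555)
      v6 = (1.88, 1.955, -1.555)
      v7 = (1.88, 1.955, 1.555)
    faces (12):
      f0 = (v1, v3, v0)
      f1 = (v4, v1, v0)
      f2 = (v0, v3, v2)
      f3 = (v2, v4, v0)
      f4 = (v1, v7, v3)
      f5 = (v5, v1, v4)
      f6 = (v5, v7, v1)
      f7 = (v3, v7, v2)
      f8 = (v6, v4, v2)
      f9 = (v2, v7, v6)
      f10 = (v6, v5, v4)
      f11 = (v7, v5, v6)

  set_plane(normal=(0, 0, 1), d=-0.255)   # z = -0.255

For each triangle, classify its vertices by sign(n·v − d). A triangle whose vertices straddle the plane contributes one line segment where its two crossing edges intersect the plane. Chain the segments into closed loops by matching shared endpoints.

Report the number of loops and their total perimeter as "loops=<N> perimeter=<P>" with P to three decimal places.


Straddling triangles (8 of 12):
  (v1,v3,v0) [++-] → (-1.88, -0.320595, -0.255)–(-1.88, -1.955, -0.255)  len=1.6344
  (v4,v1,v0) [-+-] → (0.308296, -1.955, -0.255)–(-1.88, -1.955, -0.255)  len=2.1883
  (v0,v3,v2) [-+-] → (-1.88, -0.320595, -0.255)–(-1.88, 1.955, -0.255)  len=2.2756
  (v5,v1,v4) [++-] → (0.308296, -1.955, -0.255)–(1.88, -1.955, -0.255)  len=1.5717
  (v3,v7,v2) [++-] → (-0.308296, 1.955, -0.255)–(-1.88, 1.955, -0.255)  len=1.5717
  (v2,v7,v6) [-+-] → (-0.308296, 1.955, -0.255)–(1.88, 1.955, -0.255)  len=2.1883
  (v6,v5,v4) [-+-] → (1.88, 0.320595, -0.255)–(1.88, -1.955, -0.255)  len=2.2756
  (v7,v5,v6) [++-] → (1.88, 0.320595, -0.255)–(1.88, 1.955, -0.255)  len=1.6344

Chained into 1 loop(s):
  loop 1: 8 segments, perimeter = 15.3400
Total perimeter = 15.340

loops=1 perimeter=15.340


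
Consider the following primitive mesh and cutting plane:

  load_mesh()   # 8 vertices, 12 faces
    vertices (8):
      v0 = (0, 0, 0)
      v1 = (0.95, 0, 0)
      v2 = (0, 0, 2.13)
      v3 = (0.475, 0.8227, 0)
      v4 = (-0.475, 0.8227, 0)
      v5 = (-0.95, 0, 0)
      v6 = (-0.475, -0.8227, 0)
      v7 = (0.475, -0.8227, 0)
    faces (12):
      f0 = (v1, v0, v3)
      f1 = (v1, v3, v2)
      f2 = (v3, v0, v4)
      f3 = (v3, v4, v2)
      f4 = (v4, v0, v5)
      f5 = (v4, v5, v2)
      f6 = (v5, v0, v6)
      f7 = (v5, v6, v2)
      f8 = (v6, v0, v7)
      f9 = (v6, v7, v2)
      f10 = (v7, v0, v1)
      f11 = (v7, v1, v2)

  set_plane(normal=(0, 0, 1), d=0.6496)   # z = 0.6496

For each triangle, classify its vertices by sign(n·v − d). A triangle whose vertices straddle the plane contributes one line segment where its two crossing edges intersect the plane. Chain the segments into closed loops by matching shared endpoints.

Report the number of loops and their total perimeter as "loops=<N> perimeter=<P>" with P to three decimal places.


loops=1 perimeter=3.962

Straddling triangles (6 of 12):
  (v1,v3,v2) [--+] → (0.330136, 0.571796, 0.6496)–(0.660272, 0, 0.6496)  len=0.6603
  (v3,v4,v2) [--+] → (-0.330136, 0.571796, 0.6496)–(0.330136, 0.571796, 0.6496)  len=0.6603
  (v4,v5,v2) [--+] → (-0.660272, 0, 0.6496)–(-0.330136, 0.571796, 0.6496)  len=0.6603
  (v5,v6,v2) [--+] → (-0.330136, -0.571796, 0.6496)–(-0.660272, 0, 0.6496)  len=0.6603
  (v6,v7,v2) [--+] → (0.330136, -0.571796, 0.6496)–(-0.330136, -0.571796, 0.6496)  len=0.6603
  (v7,v1,v2) [--+] → (0.660272, 0, 0.6496)–(0.330136, -0.571796, 0.6496)  len=0.6603

Chained into 1 loop(s):
  loop 1: 6 segments, perimeter = 3.9616
Total perimeter = 3.962


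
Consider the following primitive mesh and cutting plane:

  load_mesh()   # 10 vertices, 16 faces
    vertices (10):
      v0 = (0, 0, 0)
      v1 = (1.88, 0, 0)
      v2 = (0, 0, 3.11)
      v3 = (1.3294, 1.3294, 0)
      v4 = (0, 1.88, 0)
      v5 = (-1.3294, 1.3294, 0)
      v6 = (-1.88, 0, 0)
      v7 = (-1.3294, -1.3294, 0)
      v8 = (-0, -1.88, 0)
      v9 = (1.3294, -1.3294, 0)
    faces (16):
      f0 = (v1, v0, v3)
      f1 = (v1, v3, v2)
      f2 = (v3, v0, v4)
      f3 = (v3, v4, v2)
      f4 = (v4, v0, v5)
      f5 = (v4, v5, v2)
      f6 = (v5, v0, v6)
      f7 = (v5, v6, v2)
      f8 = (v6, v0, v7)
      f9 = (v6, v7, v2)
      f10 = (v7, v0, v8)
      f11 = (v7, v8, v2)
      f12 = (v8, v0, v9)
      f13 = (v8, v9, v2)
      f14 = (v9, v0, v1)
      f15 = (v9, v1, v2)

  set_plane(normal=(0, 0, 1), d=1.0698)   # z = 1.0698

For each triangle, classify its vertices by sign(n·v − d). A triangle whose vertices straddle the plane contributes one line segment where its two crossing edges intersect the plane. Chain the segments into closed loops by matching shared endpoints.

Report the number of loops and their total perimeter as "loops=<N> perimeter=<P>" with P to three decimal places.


loops=1 perimeter=7.552

Straddling triangles (8 of 16):
  (v1,v3,v2) [--+] → (0.872103, 0.872103, 1.0698)–(1.2333, 0, 1.0698)  len=0.9439
  (v3,v4,v2) [--+] → (0, 1.2333, 1.0698)–(0.872103, 0.872103, 1.0698)  len=0.9439
  (v4,v5,v2) [--+] → (-0.872103, 0.872103, 1.0698)–(0, 1.2333, 1.0698)  len=0.9439
  (v5,v6,v2) [--+] → (-1.2333, 0, 1.0698)–(-0.872103, 0.872103, 1.0698)  len=0.9439
  (v6,v7,v2) [--+] → (-0.872103, -0.872103, 1.0698)–(-1.2333, 0, 1.0698)  len=0.9439
  (v7,v8,v2) [--+] → (0, -1.2333, 1.0698)–(-0.872103, -0.872103, 1.0698)  len=0.9439
  (v8,v9,v2) [--+] → (0.872103, -0.872103, 1.0698)–(0, -1.2333, 1.0698)  len=0.9439
  (v9,v1,v2) [--+] → (1.2333, 0, 1.0698)–(0.872103, -0.872103, 1.0698)  len=0.9439

Chained into 1 loop(s):
  loop 1: 8 segments, perimeter = 7.5516
Total perimeter = 7.552


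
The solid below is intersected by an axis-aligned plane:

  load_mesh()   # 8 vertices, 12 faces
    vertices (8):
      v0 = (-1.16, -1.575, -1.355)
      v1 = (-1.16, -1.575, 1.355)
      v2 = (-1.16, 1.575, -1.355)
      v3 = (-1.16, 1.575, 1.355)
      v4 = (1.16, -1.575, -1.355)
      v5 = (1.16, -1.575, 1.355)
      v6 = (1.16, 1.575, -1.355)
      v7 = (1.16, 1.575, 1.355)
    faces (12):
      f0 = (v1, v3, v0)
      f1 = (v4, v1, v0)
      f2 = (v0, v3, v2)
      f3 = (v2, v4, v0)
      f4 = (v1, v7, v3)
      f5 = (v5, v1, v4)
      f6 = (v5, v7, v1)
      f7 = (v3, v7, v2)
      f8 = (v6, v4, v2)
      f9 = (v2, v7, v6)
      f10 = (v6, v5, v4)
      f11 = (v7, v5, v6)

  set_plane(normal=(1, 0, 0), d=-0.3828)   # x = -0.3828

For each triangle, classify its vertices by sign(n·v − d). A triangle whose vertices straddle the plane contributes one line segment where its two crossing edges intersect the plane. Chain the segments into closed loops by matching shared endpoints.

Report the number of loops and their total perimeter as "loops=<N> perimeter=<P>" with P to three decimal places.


Straddling triangles (8 of 12):
  (v4,v1,v0) [+--] → (-0.3828, -1.575, 0.44715)–(-0.3828, -1.575, -1.355)  len=1.8022
  (v2,v4,v0) [-+-] → (-0.3828, 0.51975, -1.355)–(-0.3828, -1.575, -1.355)  len=2.0948
  (v1,v7,v3) [-+-] → (-0.3828, -0.51975, 1.355)–(-0.3828, 1.575, 1.355)  len=2.0948
  (v5,v1,v4) [+-+] → (-0.3828, -1.575, 1.355)–(-0.3828, -1.575, 0.44715)  len=0.9078
  (v5,v7,v1) [++-] → (-0.3828, -0.51975, 1.355)–(-0.3828, -1.575, 1.355)  len=1.0553
  (v3,v7,v2) [-+-] → (-0.3828, 1.575, 1.355)–(-0.3828, 1.575, -0.44715)  len=1.8022
  (v6,v4,v2) [++-] → (-0.3828, 0.51975, -1.355)–(-0.3828, 1.575, -1.355)  len=1.0553
  (v2,v7,v6) [-++] → (-0.3828, 1.575, -0.44715)–(-0.3828, 1.575, -1.355)  len=0.9078

Chained into 1 loop(s):
  loop 1: 8 segments, perimeter = 11.7200
Total perimeter = 11.720

loops=1 perimeter=11.720


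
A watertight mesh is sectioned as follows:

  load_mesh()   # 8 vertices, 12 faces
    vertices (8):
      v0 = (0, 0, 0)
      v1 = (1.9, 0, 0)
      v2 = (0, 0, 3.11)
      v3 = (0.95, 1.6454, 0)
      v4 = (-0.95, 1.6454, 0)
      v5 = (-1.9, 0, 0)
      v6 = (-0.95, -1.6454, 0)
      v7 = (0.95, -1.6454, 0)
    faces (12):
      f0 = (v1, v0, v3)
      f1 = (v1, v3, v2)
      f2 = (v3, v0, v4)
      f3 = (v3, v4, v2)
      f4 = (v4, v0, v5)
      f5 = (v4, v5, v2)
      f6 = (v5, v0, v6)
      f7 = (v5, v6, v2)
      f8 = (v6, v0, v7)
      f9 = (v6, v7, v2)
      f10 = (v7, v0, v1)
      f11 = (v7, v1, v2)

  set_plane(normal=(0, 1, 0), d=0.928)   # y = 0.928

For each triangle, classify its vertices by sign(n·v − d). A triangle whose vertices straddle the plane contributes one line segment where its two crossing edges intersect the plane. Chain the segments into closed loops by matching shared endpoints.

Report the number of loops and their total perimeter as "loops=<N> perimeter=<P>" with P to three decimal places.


Straddling triangles (6 of 12):
  (v1,v0,v3) [--+] → (0.535797, 0.928, 0)–(1.3642, 0.928, 0)  len=0.8284
  (v1,v3,v2) [-+-] → (1.3642, 0.928, 0)–(0.535797, 0.928, 1.35597)  len=1.5890
  (v3,v0,v4) [+-+] → (0.535797, 0.928, 0)–(-0.535797, 0.928, 0)  len=1.0716
  (v3,v4,v2) [++-] → (-0.535797, 0.928, 1.35597)–(0.535797, 0.928, 1.35597)  len=1.0716
  (v4,v0,v5) [+--] → (-0.535797, 0.928, 0)–(-1.3642, 0.928, 0)  len=0.8284
  (v4,v5,v2) [+--] → (-1.3642, 0.928, 0)–(-0.535797, 0.928, 1.35597)  len=1.5890

Chained into 1 loop(s):
  loop 1: 6 segments, perimeter = 6.9780
Total perimeter = 6.978

loops=1 perimeter=6.978


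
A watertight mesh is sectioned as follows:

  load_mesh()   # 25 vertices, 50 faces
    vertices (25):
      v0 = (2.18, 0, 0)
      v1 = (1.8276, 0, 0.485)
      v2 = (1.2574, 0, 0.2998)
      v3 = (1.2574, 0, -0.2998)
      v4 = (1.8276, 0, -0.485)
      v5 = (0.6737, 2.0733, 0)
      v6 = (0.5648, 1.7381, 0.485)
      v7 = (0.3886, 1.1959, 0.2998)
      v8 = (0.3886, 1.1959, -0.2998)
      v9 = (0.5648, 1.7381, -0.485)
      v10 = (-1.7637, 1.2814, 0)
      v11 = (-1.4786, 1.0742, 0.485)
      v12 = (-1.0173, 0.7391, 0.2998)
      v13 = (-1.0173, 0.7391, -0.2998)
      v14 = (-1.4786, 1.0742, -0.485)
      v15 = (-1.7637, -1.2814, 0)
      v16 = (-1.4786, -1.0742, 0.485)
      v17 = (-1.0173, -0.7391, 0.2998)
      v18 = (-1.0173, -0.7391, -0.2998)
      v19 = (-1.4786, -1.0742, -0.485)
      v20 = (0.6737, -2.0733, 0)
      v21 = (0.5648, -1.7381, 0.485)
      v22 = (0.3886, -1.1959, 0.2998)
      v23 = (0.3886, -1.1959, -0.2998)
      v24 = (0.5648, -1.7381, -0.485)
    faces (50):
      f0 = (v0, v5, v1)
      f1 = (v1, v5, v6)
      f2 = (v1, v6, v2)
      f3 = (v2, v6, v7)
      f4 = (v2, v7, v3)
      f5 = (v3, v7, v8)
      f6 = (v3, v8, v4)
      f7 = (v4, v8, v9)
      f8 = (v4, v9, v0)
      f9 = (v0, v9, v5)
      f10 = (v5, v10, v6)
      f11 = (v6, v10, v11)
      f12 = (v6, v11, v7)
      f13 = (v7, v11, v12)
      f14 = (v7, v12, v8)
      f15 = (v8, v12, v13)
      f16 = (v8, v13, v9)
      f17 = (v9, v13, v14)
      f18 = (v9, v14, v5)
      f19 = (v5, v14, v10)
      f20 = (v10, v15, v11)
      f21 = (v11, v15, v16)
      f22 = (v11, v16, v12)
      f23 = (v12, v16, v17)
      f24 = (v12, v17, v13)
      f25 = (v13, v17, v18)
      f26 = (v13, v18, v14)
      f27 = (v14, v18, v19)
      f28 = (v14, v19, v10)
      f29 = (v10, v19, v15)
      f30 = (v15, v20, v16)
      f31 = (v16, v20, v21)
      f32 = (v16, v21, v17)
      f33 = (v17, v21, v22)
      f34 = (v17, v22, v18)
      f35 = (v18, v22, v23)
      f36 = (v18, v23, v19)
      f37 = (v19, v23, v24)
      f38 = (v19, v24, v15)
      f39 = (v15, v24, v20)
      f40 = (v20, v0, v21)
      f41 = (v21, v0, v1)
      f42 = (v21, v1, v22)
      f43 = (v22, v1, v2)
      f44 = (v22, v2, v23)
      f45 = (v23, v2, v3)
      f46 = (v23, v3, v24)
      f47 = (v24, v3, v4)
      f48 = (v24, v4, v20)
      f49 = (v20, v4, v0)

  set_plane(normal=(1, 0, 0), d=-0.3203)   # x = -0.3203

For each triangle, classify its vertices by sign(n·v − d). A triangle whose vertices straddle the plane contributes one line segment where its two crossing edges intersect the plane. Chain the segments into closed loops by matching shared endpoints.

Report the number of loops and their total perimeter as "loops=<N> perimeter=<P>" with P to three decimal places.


Straddling triangles (20 of 50):
  (v5,v10,v6) [+-+] → (-0.3203, 1.75035, 0)–(-0.3203, 1.5645, 0.300644)  len=0.3535
  (v6,v10,v11) [+--] → (-0.3203, 1.5645, 0.300644)–(-0.3203, 1.45053, 0.485)  len=0.2167
  (v6,v11,v7) [+-+] → (-0.3203, 1.45053, 0.485)–(-0.3203, 1.1497, 0.370113)  len=0.3220
  (v7,v11,v12) [+--] → (-0.3203, 1.1497, 0.370113)–(-0.3203, 0.965567, 0.2998)  len=0.1971
  (v7,v12,v8) [+-+] → (-0.3203, 0.965567, 0.2998)–(-0.3203, 0.965567, 0.00253761)  len=0.2973
  (v8,v12,v13) [+--] → (-0.3203, 0.965567, 0.00253761)–(-0.3203, 0.965567, -0.2998)  len=0.3023
  (v8,v13,v9) [+-+] → (-0.3203, 0.965567, -0.2998)–(-0.3203, 1.17921, -0.381391)  len=0.2287
  (v9,v13,v14) [+--] → (-0.3203, 1.17921, -0.381391)–(-0.3203, 1.45053, -0.485)  len=0.2904
  (v9,v14,v5) [+-+] → (-0.3203, 1.45053, -0.485)–(-0.3203, 1.61188, -0.223988)  len=0.3069
  (v5,v14,v10) [+--] → (-0.3203, 1.61188, -0.223988)–(-0.3203, 1.75035, 0)  len=0.2633
  (v15,v20,v16) [-+-] → (-0.3203, -1.75035, 0)–(-0.3203, -1.61188, 0.223988)  len=0.2633
  (v16,v20,v21) [-++] → (-0.3203, -1.61188, 0.223988)–(-0.3203, -1.45053, 0.485)  len=0.3069
  (v16,v21,v17) [-+-] → (-0.3203, -1.45053, 0.485)–(-0.3203, -1.17921, 0.381391)  len=0.2904
  (v17,v21,v22) [-++] → (-0.3203, -1.17921, 0.381391)–(-0.3203, -0.965567, 0.2998)  len=0.2287
  (v17,v22,v18) [-+-] → (-0.3203, -0.965567, 0.2998)–(-0.3203, -0.965567, -0.00253761)  len=0.3023
  (v18,v22,v23) [-++] → (-0.3203, -0.965567, -0.00253761)–(-0.3203, -0.965567, -0.2998)  len=0.2973
  (v18,v23,v19) [-+-] → (-0.3203, -0.965567, -0.2998)–(-0.3203, -1.1497, -0.370113)  len=0.1971
  (v19,v23,v24) [-++] → (-0.3203, -1.1497, -0.370113)–(-0.3203, -1.45053, -0.485)  len=0.3220
  (v19,v24,v15) [-+-] → (-0.3203, -1.45053, -0.485)–(-0.3203, -1.5645, -0.300644)  len=0.2167
  (v15,v24,v20) [-++] → (-0.3203, -1.5645, -0.300644)–(-0.3203, -1.75035, 0)  len=0.3535

Chained into 2 loop(s):
  loop 1: 10 segments, perimeter = 2.7782
  loop 2: 10 segments, perimeter = 2.7782
Total perimeter = 5.556

loops=2 perimeter=5.556


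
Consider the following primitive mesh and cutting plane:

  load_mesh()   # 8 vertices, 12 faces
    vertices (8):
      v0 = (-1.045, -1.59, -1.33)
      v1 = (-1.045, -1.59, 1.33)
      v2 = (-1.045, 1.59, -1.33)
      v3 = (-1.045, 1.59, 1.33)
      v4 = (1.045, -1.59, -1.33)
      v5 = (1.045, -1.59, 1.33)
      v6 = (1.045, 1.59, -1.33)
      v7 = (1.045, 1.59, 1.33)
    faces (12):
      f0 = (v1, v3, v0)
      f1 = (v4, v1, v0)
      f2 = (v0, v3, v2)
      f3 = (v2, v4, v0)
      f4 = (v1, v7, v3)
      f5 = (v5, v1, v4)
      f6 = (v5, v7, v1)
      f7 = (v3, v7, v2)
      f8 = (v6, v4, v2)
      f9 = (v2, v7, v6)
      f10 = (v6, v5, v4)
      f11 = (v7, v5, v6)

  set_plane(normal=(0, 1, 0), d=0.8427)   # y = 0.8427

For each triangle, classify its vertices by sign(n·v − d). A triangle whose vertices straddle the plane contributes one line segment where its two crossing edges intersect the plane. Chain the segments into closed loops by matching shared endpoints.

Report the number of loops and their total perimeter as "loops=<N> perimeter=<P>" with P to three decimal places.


loops=1 perimeter=9.500

Straddling triangles (8 of 12):
  (v1,v3,v0) [-+-] → (-1.045, 0.8427, 1.33)–(-1.045, 0.8427, 0.7049)  len=0.6251
  (v0,v3,v2) [-++] → (-1.045, 0.8427, 0.7049)–(-1.045, 0.8427, -1.33)  len=2.0349
  (v2,v4,v0) [+--] → (-0.55385, 0.8427, -1.33)–(-1.045, 0.8427, -1.33)  len=0.4911
  (v1,v7,v3) [-++] → (0.55385, 0.8427, 1.33)–(-1.045, 0.8427, 1.33)  len=1.5988
  (v5,v7,v1) [-+-] → (1.045, 0.8427, 1.33)–(0.55385, 0.8427, 1.33)  len=0.4911
  (v6,v4,v2) [+-+] → (1.045, 0.8427, -1.33)–(-0.55385, 0.8427, -1.33)  len=1.5988
  (v6,v5,v4) [+--] → (1.045, 0.8427, -0.7049)–(1.045, 0.8427, -1.33)  len=0.6251
  (v7,v5,v6) [+-+] → (1.045, 0.8427, 1.33)–(1.045, 0.8427, -0.7049)  len=2.0349

Chained into 1 loop(s):
  loop 1: 8 segments, perimeter = 9.5000
Total perimeter = 9.500


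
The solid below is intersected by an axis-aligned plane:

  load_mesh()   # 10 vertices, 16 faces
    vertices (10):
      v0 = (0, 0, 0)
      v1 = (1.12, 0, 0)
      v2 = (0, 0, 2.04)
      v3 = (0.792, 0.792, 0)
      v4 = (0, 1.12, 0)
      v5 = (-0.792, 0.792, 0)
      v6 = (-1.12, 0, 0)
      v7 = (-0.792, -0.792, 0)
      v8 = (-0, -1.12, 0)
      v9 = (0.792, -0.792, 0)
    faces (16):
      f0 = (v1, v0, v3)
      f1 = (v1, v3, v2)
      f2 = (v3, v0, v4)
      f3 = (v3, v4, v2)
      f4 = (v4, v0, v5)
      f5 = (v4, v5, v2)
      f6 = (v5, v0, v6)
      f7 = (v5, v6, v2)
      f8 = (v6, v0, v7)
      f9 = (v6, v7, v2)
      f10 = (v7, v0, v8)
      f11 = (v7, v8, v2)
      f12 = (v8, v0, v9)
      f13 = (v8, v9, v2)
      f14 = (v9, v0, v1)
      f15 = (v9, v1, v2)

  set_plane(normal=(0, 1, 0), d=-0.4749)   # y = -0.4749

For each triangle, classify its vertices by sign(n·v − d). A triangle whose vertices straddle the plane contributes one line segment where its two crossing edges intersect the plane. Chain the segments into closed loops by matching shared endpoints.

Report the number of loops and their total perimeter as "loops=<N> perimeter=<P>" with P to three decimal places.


Straddling triangles (8 of 16):
  (v6,v0,v7) [++-] → (-0.4749, -0.4749, 0)–(-0.923324, -0.4749, 0)  len=0.4484
  (v6,v7,v2) [+-+] → (-0.923324, -0.4749, 0)–(-0.4749, -0.4749, 0.816773)  len=0.9318
  (v7,v0,v8) [-+-] → (-0.4749, -0.4749, 0)–(0, -0.4749, 0)  len=0.4749
  (v7,v8,v2) [--+] → (0, -0.4749, 1.175)–(-0.4749, -0.4749, 0.816773)  len=0.5949
  (v8,v0,v9) [-+-] → (0, -0.4749, 0)–(0.4749, -0.4749, 0)  len=0.4749
  (v8,v9,v2) [--+] → (0.4749, -0.4749, 0.816773)–(0, -0.4749, 1.175)  len=0.5949
  (v9,v0,v1) [-++] → (0.4749, -0.4749, 0)–(0.923324, -0.4749, 0)  len=0.4484
  (v9,v1,v2) [-++] → (0.923324, -0.4749, 0)–(0.4749, -0.4749, 0.816773)  len=0.9318

Chained into 1 loop(s):
  loop 1: 8 segments, perimeter = 4.8999
Total perimeter = 4.900

loops=1 perimeter=4.900


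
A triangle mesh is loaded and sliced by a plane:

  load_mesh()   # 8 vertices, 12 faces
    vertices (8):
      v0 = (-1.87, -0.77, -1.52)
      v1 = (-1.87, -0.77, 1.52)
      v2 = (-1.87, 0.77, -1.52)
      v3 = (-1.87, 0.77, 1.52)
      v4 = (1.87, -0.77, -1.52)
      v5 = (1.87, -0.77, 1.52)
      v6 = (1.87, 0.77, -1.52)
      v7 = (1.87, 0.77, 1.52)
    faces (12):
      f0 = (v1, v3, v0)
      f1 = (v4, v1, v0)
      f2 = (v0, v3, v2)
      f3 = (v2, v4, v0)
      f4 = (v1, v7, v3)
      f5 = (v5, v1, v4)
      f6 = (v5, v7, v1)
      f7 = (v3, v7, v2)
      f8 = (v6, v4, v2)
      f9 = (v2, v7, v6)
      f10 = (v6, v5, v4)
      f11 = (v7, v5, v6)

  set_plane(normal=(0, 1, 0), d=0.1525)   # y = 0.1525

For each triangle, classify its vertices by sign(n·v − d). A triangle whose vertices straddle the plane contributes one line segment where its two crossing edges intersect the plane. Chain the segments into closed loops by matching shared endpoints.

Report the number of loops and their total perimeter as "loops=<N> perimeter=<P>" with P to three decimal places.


Straddling triangles (8 of 12):
  (v1,v3,v0) [-+-] → (-1.87, 0.1525, 1.52)–(-1.87, 0.1525, 0.301039)  len=1.2190
  (v0,v3,v2) [-++] → (-1.87, 0.1525, 0.301039)–(-1.87, 0.1525, -1.52)  len=1.8210
  (v2,v4,v0) [+--] → (-0.370357, 0.1525, -1.52)–(-1.87, 0.1525, -1.52)  len=1.4996
  (v1,v7,v3) [-++] → (0.370357, 0.1525, 1.52)–(-1.87, 0.1525, 1.52)  len=2.2404
  (v5,v7,v1) [-+-] → (1.87, 0.1525, 1.52)–(0.370357, 0.1525, 1.52)  len=1.4996
  (v6,v4,v2) [+-+] → (1.87, 0.1525, -1.52)–(-0.370357, 0.1525, -1.52)  len=2.2404
  (v6,v5,v4) [+--] → (1.87, 0.1525, -0.301039)–(1.87, 0.1525, -1.52)  len=1.2190
  (v7,v5,v6) [+-+] → (1.87, 0.1525, 1.52)–(1.87, 0.1525, -0.301039)  len=1.8210

Chained into 1 loop(s):
  loop 1: 8 segments, perimeter = 13.5600
Total perimeter = 13.560

loops=1 perimeter=13.560


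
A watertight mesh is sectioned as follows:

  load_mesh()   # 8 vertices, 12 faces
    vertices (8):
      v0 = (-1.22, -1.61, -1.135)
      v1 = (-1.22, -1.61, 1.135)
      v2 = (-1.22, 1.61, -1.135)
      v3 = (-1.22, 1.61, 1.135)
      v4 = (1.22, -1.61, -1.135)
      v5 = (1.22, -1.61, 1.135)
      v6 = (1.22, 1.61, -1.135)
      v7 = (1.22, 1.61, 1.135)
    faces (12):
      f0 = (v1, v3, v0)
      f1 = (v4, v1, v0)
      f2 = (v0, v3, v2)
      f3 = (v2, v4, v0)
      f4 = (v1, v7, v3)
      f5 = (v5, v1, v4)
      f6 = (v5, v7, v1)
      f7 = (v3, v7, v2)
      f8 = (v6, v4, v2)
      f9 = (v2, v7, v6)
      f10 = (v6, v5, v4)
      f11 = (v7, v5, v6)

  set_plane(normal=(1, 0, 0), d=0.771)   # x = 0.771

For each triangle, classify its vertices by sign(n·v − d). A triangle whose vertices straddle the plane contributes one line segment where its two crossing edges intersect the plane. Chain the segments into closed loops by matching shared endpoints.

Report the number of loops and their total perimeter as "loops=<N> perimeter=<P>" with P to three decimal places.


Straddling triangles (8 of 12):
  (v4,v1,v0) [+--] → (0.771, -1.61, -0.717283)–(0.771, -1.61, -1.135)  len=0.4177
  (v2,v4,v0) [-+-] → (0.771, -1.01747, -1.135)–(0.771, -1.61, -1.135)  len=0.5925
  (v1,v7,v3) [-+-] → (0.771, 1.01747, 1.135)–(0.771, 1.61, 1.135)  len=0.5925
  (v5,v1,v4) [+-+] → (0.771, -1.61, 1.135)–(0.771, -1.61, -0.717283)  len=1.8523
  (v5,v7,v1) [++-] → (0.771, 1.01747, 1.135)–(0.771, -1.61, 1.135)  len=2.6275
  (v3,v7,v2) [-+-] → (0.771, 1.61, 1.135)–(0.771, 1.61, 0.717283)  len=0.4177
  (v6,v4,v2) [++-] → (0.771, -1.01747, -1.135)–(0.771, 1.61, -1.135)  len=2.6275
  (v2,v7,v6) [-++] → (0.771, 1.61, 0.717283)–(0.771, 1.61, -1.135)  len=1.8523

Chained into 1 loop(s):
  loop 1: 8 segments, perimeter = 10.9800
Total perimeter = 10.980

loops=1 perimeter=10.980


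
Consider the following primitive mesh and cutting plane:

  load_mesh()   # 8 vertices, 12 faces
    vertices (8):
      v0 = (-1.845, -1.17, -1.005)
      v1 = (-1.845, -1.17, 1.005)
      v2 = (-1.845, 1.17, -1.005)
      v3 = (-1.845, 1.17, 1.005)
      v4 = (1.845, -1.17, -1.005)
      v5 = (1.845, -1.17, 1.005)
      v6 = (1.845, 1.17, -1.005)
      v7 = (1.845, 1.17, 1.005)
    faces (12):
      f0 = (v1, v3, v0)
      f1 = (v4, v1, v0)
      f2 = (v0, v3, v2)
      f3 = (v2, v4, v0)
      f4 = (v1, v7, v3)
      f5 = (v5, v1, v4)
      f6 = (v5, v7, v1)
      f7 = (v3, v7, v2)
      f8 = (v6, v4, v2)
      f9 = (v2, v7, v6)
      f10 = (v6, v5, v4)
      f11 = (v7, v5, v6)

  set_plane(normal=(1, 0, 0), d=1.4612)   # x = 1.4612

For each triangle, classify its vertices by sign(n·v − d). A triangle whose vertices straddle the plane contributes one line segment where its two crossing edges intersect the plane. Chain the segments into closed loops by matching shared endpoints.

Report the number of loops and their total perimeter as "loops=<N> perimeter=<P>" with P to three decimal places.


loops=1 perimeter=8.700

Straddling triangles (8 of 12):
  (v4,v1,v0) [+--] → (1.4612, -1.17, -0.795938)–(1.4612, -1.17, -1.005)  len=0.2091
  (v2,v4,v0) [-+-] → (1.4612, -0.926615, -1.005)–(1.4612, -1.17, -1.005)  len=0.2434
  (v1,v7,v3) [-+-] → (1.4612, 0.926615, 1.005)–(1.4612, 1.17, 1.005)  len=0.2434
  (v5,v1,v4) [+-+] → (1.4612, -1.17, 1.005)–(1.4612, -1.17, -0.795938)  len=1.8009
  (v5,v7,v1) [++-] → (1.4612, 0.926615, 1.005)–(1.4612, -1.17, 1.005)  len=2.0966
  (v3,v7,v2) [-+-] → (1.4612, 1.17, 1.005)–(1.4612, 1.17, 0.795938)  len=0.2091
  (v6,v4,v2) [++-] → (1.4612, -0.926615, -1.005)–(1.4612, 1.17, -1.005)  len=2.0966
  (v2,v7,v6) [-++] → (1.4612, 1.17, 0.795938)–(1.4612, 1.17, -1.005)  len=1.8009

Chained into 1 loop(s):
  loop 1: 8 segments, perimeter = 8.7000
Total perimeter = 8.700


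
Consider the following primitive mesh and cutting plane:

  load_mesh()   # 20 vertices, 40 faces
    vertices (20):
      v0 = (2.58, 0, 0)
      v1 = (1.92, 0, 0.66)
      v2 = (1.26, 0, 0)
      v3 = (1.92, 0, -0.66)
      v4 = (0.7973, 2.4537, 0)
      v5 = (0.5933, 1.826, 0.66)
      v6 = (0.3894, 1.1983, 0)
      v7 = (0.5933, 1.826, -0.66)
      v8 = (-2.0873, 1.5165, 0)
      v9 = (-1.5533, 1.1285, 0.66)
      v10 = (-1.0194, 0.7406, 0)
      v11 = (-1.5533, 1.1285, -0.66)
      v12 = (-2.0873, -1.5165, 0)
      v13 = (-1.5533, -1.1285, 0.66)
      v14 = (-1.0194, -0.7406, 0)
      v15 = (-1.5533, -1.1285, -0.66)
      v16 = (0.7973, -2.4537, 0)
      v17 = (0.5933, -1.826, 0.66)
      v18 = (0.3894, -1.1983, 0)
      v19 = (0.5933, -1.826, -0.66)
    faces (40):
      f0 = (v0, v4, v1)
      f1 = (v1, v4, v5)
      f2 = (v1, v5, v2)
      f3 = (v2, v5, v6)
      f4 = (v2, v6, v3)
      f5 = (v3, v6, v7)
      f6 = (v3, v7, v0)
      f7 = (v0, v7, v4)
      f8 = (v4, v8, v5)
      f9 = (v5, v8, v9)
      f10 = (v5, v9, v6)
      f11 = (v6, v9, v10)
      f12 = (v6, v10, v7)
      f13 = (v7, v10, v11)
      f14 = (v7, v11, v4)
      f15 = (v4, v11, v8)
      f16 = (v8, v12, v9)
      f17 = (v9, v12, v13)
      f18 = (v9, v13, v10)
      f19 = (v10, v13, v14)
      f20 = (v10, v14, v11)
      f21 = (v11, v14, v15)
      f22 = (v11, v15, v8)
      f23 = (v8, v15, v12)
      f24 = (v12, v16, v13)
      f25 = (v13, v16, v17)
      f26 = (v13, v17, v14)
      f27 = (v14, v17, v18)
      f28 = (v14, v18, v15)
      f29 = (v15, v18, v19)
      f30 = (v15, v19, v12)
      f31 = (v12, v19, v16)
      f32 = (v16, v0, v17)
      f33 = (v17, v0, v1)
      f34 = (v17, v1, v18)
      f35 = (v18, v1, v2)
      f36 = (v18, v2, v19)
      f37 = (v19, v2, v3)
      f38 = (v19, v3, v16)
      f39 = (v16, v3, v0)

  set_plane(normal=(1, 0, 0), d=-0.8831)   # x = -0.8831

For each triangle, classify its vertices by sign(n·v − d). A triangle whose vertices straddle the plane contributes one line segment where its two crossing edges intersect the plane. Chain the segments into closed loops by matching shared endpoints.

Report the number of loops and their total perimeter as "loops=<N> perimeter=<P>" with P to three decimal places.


loops=2 perimeter=6.932

Straddling triangles (16 of 40):
  (v4,v8,v5) [+-+] → (-0.8831, 1.90774, 0)–(-0.8831, 1.65554, 0.29649)  len=0.3892
  (v5,v8,v9) [+--] → (-0.8831, 1.65554, 0.29649)–(-0.8831, 1.34627, 0.66)  len=0.4773
  (v5,v9,v6) [+-+] → (-0.8831, 1.34627, 0.66)–(-0.8831, 1.15258, 0.432311)  len=0.2989
  (v6,v9,v10) [+--] → (-0.8831, 1.15258, 0.432311)–(-0.8831, 0.784882, 0)  len=0.5675
  (v6,v10,v7) [+-+] → (-0.8831, 0.784882, 0)–(-0.8831, 0.832334, -0.055781)  len=0.0732
  (v7,v10,v11) [+--] → (-0.8831, 0.832334, -0.055781)–(-0.8831, 1.34627, -0.66)  len=0.7932
  (v7,v11,v4) [+-+] → (-0.8831, 1.34627, -0.66)–(-0.8831, 1.50634, -0.471822)  len=0.2470
  (v4,v11,v8) [+--] → (-0.8831, 1.50634, -0.471822)–(-0.8831, 1.90774, 0)  len=0.6195
  (v12,v16,v13) [-+-] → (-0.8831, -1.90774, 0)–(-0.8831, -1.50634, 0.471822)  len=0.6195
  (v13,v16,v17) [-++] → (-0.8831, -1.50634, 0.471822)–(-0.8831, -1.34627, 0.66)  len=0.2470
  (v13,v17,v14) [-+-] → (-0.8831, -1.34627, 0.66)–(-0.8831, -0.832334, 0.055781)  len=0.7932
  (v14,v17,v18) [-++] → (-0.8831, -0.832334, 0.055781)–(-0.8831, -0.784882, 0)  len=0.0732
  (v14,v18,v15) [-+-] → (-0.8831, -0.784882, 0)–(-0.8831, -1.15258, -0.432311)  len=0.5675
  (v15,v18,v19) [-++] → (-0.8831, -1.15258, -0.432311)–(-0.8831, -1.34627, -0.66)  len=0.2989
  (v15,v19,v12) [-+-] → (-0.8831, -1.34627, -0.66)–(-0.8831, -1.65554, -0.29649)  len=0.4773
  (v12,v19,v16) [-++] → (-0.8831, -1.65554, -0.29649)–(-0.8831, -1.90774, 0)  len=0.3892

Chained into 2 loop(s):
  loop 1: 8 segments, perimeter = 3.4660
  loop 2: 8 segments, perimeter = 3.4660
Total perimeter = 6.932


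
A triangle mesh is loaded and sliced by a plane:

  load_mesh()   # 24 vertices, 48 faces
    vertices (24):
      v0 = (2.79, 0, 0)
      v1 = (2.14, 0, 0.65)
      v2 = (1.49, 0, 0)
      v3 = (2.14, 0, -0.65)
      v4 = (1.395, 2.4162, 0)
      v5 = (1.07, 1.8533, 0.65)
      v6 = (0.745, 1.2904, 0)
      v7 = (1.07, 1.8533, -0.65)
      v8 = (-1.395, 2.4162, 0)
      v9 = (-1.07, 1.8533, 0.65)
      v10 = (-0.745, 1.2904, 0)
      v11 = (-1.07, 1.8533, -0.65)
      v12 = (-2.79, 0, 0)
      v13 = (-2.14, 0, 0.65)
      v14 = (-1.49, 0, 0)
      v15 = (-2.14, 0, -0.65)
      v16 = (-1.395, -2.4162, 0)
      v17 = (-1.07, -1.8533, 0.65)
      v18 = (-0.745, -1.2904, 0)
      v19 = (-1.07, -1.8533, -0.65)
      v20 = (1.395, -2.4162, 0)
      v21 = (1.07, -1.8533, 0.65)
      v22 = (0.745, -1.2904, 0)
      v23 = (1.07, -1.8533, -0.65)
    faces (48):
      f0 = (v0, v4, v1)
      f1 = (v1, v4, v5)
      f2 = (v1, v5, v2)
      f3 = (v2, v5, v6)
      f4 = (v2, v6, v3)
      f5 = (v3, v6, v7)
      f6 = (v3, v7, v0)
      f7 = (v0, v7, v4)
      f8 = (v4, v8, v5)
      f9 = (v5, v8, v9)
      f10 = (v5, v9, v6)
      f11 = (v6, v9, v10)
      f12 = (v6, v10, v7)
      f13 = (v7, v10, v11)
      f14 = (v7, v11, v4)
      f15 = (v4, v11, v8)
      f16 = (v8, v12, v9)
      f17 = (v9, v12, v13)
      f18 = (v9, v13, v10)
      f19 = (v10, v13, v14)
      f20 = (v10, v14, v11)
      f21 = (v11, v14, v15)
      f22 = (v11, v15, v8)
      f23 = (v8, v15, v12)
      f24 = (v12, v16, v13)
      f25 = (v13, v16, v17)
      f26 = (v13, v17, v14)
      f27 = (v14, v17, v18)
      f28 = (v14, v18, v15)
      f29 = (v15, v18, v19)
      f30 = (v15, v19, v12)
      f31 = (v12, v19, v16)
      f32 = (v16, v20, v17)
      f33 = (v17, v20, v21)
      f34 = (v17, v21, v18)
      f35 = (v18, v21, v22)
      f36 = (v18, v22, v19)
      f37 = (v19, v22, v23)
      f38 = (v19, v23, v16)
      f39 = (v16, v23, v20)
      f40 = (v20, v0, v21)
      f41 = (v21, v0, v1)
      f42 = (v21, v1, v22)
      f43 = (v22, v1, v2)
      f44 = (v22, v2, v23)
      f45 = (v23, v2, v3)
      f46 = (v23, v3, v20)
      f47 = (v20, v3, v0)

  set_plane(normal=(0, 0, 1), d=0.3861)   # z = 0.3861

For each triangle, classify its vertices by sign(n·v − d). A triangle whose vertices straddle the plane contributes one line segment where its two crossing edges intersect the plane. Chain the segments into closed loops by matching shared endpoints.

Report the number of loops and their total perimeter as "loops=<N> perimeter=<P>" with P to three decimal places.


Straddling triangles (24 of 48):
  (v0,v4,v1) [--+] → (1.83753, 0.980977, 0.3861)–(2.4039, 0, 0.3861)  len=1.1327
  (v1,v4,v5) [+-+] → (1.83753, 0.980977, 0.3861)–(1.20195, 2.08184, 0.3861)  len=1.2712
  (v1,v5,v2) [++-] → (1.24052, 1.10086, 0.3861)–(1.8761, 0, 0.3861)  len=1.2712
  (v2,v5,v6) [-+-] → (1.24052, 1.10086, 0.3861)–(0.93805, 1.62476, 0.3861)  len=0.6049
  (v4,v8,v5) [--+] → (0.06921, 2.08184, 0.3861)–(1.20195, 2.08184, 0.3861)  len=1.1327
  (v5,v8,v9) [+-+] → (0.06921, 2.08184, 0.3861)–(-1.20195, 2.08184, 0.3861)  len=1.2712
  (v5,v9,v6) [++-] → (-0.33311, 1.62476, 0.3861)–(0.93805, 1.62476, 0.3861)  len=1.2712
  (v6,v9,v10) [-+-] → (-0.33311, 1.62476, 0.3861)–(-0.93805, 1.62476, 0.3861)  len=0.6049
  (v8,v12,v9) [--+] → (-1.76832, 1.10086, 0.3861)–(-1.20195, 2.08184, 0.3861)  len=1.1327
  (v9,v12,v13) [+-+] → (-1.76832, 1.10086, 0.3861)–(-2.4039, 0, 0.3861)  len=1.2712
  (v9,v13,v10) [++-] → (-1.57363, 0.523902, 0.3861)–(-0.93805, 1.62476, 0.3861)  len=1.2712
  (v10,v13,v14) [-+-] → (-1.57363, 0.523902, 0.3861)–(-1.8761, 0, 0.3861)  len=0.6049
  (v12,v16,v13) [--+] → (-1.83753, -0.980977, 0.3861)–(-2.4039, 0, 0.3861)  len=1.1327
  (v13,v16,v17) [+-+] → (-1.83753, -0.980977, 0.3861)–(-1.20195, -2.08184, 0.3861)  len=1.2712
  (v13,v17,v14) [++-] → (-1.24052, -1.10086, 0.3861)–(-1.8761, 0, 0.3861)  len=1.2712
  (v14,v17,v18) [-+-] → (-1.24052, -1.10086, 0.3861)–(-0.93805, -1.62476, 0.3861)  len=0.6049
  (v16,v20,v17) [--+] → (-0.06921, -2.08184, 0.3861)–(-1.20195, -2.08184, 0.3861)  len=1.1327
  (v17,v20,v21) [+-+] → (-0.06921, -2.08184, 0.3861)–(1.20195, -2.08184, 0.3861)  len=1.2712
  (v17,v21,v18) [++-] → (0.33311, -1.62476, 0.3861)–(-0.93805, -1.62476, 0.3861)  len=1.2712
  (v18,v21,v22) [-+-] → (0.33311, -1.62476, 0.3861)–(0.93805, -1.62476, 0.3861)  len=0.6049
  (v20,v0,v21) [--+] → (1.76832, -1.10086, 0.3861)–(1.20195, -2.08184, 0.3861)  len=1.1327
  (v21,v0,v1) [+-+] → (1.76832, -1.10086, 0.3861)–(2.4039, 0, 0.3861)  len=1.2712
  (v21,v1,v22) [++-] → (1.57363, -0.523902, 0.3861)–(0.93805, -1.62476, 0.3861)  len=1.2712
  (v22,v1,v2) [-+-] → (1.57363, -0.523902, 0.3861)–(1.8761, 0, 0.3861)  len=0.6049

Chained into 2 loop(s):
  loop 1: 12 segments, perimeter = 14.4234
  loop 2: 12 segments, perimeter = 11.2566
Total perimeter = 25.680

loops=2 perimeter=25.680


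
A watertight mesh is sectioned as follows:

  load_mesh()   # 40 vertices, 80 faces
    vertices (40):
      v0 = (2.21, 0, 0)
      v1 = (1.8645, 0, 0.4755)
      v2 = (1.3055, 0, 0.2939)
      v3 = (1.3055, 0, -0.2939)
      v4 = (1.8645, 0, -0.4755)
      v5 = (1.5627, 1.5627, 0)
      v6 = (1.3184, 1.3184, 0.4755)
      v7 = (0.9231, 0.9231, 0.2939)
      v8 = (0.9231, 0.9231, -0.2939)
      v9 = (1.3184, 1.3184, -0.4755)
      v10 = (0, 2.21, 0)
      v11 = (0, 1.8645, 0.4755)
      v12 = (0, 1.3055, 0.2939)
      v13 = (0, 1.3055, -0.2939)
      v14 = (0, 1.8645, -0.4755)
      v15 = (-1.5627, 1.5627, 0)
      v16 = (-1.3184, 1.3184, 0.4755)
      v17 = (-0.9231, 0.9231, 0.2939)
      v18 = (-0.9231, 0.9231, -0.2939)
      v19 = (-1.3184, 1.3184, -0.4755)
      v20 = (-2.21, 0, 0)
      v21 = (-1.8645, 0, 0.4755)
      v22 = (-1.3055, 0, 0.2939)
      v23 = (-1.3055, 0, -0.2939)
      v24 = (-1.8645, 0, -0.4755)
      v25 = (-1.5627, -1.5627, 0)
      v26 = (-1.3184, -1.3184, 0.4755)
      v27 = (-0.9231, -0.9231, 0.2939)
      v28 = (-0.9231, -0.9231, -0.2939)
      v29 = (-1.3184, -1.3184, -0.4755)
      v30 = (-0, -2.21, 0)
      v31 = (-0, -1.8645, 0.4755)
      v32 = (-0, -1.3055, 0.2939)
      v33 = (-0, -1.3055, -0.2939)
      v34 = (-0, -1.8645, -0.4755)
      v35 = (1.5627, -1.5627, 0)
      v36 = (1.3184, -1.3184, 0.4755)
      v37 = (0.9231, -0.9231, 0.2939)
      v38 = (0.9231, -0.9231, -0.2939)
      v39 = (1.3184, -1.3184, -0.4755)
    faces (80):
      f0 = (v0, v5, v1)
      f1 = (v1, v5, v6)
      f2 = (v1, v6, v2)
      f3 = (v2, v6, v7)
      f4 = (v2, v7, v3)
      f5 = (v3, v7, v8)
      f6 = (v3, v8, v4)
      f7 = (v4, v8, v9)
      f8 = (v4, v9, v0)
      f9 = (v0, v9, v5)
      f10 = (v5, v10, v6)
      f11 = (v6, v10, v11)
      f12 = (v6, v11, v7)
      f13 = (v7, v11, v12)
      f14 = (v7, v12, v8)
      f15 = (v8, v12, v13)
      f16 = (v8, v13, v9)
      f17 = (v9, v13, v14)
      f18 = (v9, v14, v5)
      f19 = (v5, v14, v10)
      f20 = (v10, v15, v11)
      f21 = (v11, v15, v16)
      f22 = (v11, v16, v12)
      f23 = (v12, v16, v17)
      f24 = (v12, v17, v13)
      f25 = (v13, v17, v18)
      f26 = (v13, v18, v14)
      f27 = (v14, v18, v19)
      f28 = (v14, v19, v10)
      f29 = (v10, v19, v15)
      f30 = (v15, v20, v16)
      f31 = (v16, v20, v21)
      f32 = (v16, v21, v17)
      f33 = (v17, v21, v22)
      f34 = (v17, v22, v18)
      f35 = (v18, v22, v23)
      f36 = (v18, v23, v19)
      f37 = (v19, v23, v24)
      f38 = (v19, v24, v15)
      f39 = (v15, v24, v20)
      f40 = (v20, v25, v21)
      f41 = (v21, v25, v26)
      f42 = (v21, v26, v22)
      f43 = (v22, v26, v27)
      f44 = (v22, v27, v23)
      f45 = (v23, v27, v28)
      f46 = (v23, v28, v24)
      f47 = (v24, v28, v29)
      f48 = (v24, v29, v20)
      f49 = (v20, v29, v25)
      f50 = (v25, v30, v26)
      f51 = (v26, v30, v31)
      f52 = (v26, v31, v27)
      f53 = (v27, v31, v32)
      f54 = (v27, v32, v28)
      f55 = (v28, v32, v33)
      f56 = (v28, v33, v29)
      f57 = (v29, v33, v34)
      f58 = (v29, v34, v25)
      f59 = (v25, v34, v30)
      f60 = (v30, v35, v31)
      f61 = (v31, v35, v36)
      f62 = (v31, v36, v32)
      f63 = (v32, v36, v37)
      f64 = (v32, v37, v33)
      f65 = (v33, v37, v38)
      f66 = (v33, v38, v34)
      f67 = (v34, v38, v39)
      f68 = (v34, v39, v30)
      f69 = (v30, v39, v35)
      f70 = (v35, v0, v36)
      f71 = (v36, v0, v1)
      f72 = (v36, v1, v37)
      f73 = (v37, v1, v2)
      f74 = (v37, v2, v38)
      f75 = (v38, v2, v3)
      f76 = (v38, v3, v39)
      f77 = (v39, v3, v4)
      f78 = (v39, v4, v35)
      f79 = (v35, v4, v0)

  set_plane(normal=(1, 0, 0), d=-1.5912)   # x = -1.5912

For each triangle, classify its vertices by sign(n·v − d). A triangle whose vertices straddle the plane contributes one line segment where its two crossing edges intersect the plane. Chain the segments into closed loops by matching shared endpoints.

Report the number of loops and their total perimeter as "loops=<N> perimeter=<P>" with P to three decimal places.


Straddling triangles (14 of 80):
  (v15,v20,v16) [+-+] → (-1.5912, 1.4939, 0)–(-1.5912, 0.915013, 0.330013)  len=0.6663
  (v16,v20,v21) [+--] → (-1.5912, 0.915013, 0.330013)–(-1.5912, 0.659804, 0.4755)  len=0.2938
  (v16,v21,v17) [+-+] → (-1.5912, 0.659804, 0.4755)–(-1.5912, 0.267987, 0.422779)  len=0.3953
  (v17,v21,v22) [+-+] → (-1.5912, 0.267987, 0.422779)–(-1.5912, 0, 0.386714)  len=0.2704
  (v19,v23,v24) [++-] → (-1.5912, 0, -0.386714)–(-1.5912, 0.659804, -0.4755)  len=0.6658
  (v19,v24,v15) [+-+] → (-1.5912, 0.659804, -0.4755)–(-1.5912, 1.41513, -0.0449031)  len=0.8694
  (v15,v24,v20) [+--] → (-1.5912, 1.41513, -0.0449031)–(-1.5912, 1.4939, 0)  len=0.0907
  (v20,v25,v21) [-+-] → (-1.5912, -1.4939, 0)–(-1.5912, -1.41513, 0.0449031)  len=0.0907
  (v21,v25,v26) [-++] → (-1.5912, -1.41513, 0.0449031)–(-1.5912, -0.659804, 0.4755)  len=0.8694
  (v21,v26,v22) [-++] → (-1.5912, -0.659804, 0.4755)–(-1.5912, 0, 0.386714)  len=0.6658
  (v23,v28,v24) [++-] → (-1.5912, -0.267987, -0.422779)–(-1.5912, 0, -0.386714)  len=0.2704
  (v24,v28,v29) [-++] → (-1.5912, -0.267987, -0.422779)–(-1.5912, -0.659804, -0.4755)  len=0.3953
  (v24,v29,v20) [-+-] → (-1.5912, -0.659804, -0.4755)–(-1.5912, -0.915013, -0.330013)  len=0.2938
  (v20,v29,v25) [-++] → (-1.5912, -0.915013, -0.330013)–(-1.5912, -1.4939, 0)  len=0.6663

Chained into 1 loop(s):
  loop 1: 14 segments, perimeter = 6.5034
Total perimeter = 6.503

loops=1 perimeter=6.503
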